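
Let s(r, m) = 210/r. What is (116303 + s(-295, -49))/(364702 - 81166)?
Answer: 6861835/16728624 ≈ 0.41019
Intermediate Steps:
(116303 + s(-295, -49))/(364702 - 81166) = (116303 + 210/(-295))/(364702 - 81166) = (116303 + 210*(-1/295))/283536 = (116303 - 42/59)*(1/283536) = (6861835/59)*(1/283536) = 6861835/16728624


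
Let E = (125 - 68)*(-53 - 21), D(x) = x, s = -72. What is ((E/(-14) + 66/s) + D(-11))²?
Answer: 590830249/7056 ≈ 83735.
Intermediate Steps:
E = -4218 (E = 57*(-74) = -4218)
((E/(-14) + 66/s) + D(-11))² = ((-4218/(-14) + 66/(-72)) - 11)² = ((-4218*(-1/14) + 66*(-1/72)) - 11)² = ((2109/7 - 11/12) - 11)² = (25231/84 - 11)² = (24307/84)² = 590830249/7056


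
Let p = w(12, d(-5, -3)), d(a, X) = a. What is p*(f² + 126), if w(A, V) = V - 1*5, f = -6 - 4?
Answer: -2260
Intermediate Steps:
f = -10
w(A, V) = -5 + V (w(A, V) = V - 5 = -5 + V)
p = -10 (p = -5 - 5 = -10)
p*(f² + 126) = -10*((-10)² + 126) = -10*(100 + 126) = -10*226 = -2260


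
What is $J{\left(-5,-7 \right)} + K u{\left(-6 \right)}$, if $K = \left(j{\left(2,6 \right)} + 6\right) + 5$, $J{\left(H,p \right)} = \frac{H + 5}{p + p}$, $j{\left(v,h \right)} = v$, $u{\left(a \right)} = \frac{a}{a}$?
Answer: $13$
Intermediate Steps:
$u{\left(a \right)} = 1$
$J{\left(H,p \right)} = \frac{5 + H}{2 p}$
$K = 13$ ($K = \left(2 + 6\right) + 5 = 8 + 5 = 13$)
$J{\left(-5,-7 \right)} + K u{\left(-6 \right)} = \frac{5 - 5}{2 \left(-7\right)} + 13 \cdot 1 = \frac{1}{2} \left(- \frac{1}{7}\right) 0 + 13 = 0 + 13 = 13$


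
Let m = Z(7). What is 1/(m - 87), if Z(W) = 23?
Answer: -1/64 ≈ -0.015625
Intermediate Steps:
m = 23
1/(m - 87) = 1/(23 - 87) = 1/(-64) = -1/64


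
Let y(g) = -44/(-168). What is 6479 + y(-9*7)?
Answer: 272129/42 ≈ 6479.3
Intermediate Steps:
y(g) = 11/42 (y(g) = -44*(-1/168) = 11/42)
6479 + y(-9*7) = 6479 + 11/42 = 272129/42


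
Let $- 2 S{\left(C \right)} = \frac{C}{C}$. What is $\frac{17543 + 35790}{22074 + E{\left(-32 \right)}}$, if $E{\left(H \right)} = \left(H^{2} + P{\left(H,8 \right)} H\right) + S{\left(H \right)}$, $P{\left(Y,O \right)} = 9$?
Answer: $\frac{802}{343} \approx 2.3382$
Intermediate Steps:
$S{\left(C \right)} = - \frac{1}{2}$ ($S{\left(C \right)} = - \frac{C \frac{1}{C}}{2} = \left(- \frac{1}{2}\right) 1 = - \frac{1}{2}$)
$E{\left(H \right)} = - \frac{1}{2} + H^{2} + 9 H$ ($E{\left(H \right)} = \left(H^{2} + 9 H\right) - \frac{1}{2} = - \frac{1}{2} + H^{2} + 9 H$)
$\frac{17543 + 35790}{22074 + E{\left(-32 \right)}} = \frac{17543 + 35790}{22074 + \left(- \frac{1}{2} + \left(-32\right)^{2} + 9 \left(-32\right)\right)} = \frac{53333}{22074 - - \frac{1471}{2}} = \frac{53333}{22074 + \frac{1471}{2}} = \frac{53333}{\frac{45619}{2}} = 53333 \cdot \frac{2}{45619} = \frac{802}{343}$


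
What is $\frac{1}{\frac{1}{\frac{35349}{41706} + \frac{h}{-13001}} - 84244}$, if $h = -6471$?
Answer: $- \frac{243150625}{20483800512598} \approx -1.187 \cdot 10^{-5}$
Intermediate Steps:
$\frac{1}{\frac{1}{\frac{35349}{41706} + \frac{h}{-13001}} - 84244} = \frac{1}{\frac{1}{\frac{35349}{41706} - \frac{6471}{-13001}} - 84244} = \frac{1}{\frac{1}{35349 \cdot \frac{1}{41706} - - \frac{6471}{13001}} - 84244} = \frac{1}{\frac{1}{\frac{11783}{13902} + \frac{6471}{13001}} - 84244} = \frac{1}{\frac{1}{\frac{243150625}{180739902}} - 84244} = \frac{1}{\frac{180739902}{243150625} - 84244} = \frac{1}{- \frac{20483800512598}{243150625}} = - \frac{243150625}{20483800512598}$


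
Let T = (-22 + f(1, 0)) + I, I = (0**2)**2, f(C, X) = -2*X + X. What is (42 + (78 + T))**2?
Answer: 9604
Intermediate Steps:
f(C, X) = -X
I = 0 (I = 0**2 = 0)
T = -22 (T = (-22 - 1*0) + 0 = (-22 + 0) + 0 = -22 + 0 = -22)
(42 + (78 + T))**2 = (42 + (78 - 22))**2 = (42 + 56)**2 = 98**2 = 9604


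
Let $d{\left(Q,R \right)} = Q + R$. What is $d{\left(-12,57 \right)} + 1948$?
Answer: $1993$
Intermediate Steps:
$d{\left(-12,57 \right)} + 1948 = \left(-12 + 57\right) + 1948 = 45 + 1948 = 1993$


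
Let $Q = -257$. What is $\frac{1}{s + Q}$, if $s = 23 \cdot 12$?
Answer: $\frac{1}{19} \approx 0.052632$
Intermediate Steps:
$s = 276$
$\frac{1}{s + Q} = \frac{1}{276 - 257} = \frac{1}{19}$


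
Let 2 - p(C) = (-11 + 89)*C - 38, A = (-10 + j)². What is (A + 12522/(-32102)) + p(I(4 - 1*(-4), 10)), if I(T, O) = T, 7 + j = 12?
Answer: -8978770/16051 ≈ -559.39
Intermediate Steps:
j = 5 (j = -7 + 12 = 5)
A = 25 (A = (-10 + 5)² = (-5)² = 25)
p(C) = 40 - 78*C (p(C) = 2 - ((-11 + 89)*C - 38) = 2 - (78*C - 38) = 2 - (-38 + 78*C) = 2 + (38 - 78*C) = 40 - 78*C)
(A + 12522/(-32102)) + p(I(4 - 1*(-4), 10)) = (25 + 12522/(-32102)) + (40 - 78*(4 - 1*(-4))) = (25 + 12522*(-1/32102)) + (40 - 78*(4 + 4)) = (25 - 6261/16051) + (40 - 78*8) = 395014/16051 + (40 - 624) = 395014/16051 - 584 = -8978770/16051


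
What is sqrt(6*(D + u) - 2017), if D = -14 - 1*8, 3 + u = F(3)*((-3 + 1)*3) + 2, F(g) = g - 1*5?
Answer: I*sqrt(2083) ≈ 45.64*I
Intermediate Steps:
F(g) = -5 + g (F(g) = g - 5 = -5 + g)
u = 11 (u = -3 + ((-5 + 3)*((-3 + 1)*3) + 2) = -3 + (-(-4)*3 + 2) = -3 + (-2*(-6) + 2) = -3 + (12 + 2) = -3 + 14 = 11)
D = -22 (D = -14 - 8 = -22)
sqrt(6*(D + u) - 2017) = sqrt(6*(-22 + 11) - 2017) = sqrt(6*(-11) - 2017) = sqrt(-66 - 2017) = sqrt(-2083) = I*sqrt(2083)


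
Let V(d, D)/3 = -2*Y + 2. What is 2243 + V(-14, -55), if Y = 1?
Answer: 2243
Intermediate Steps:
V(d, D) = 0 (V(d, D) = 3*(-2*1 + 2) = 3*(-2 + 2) = 3*0 = 0)
2243 + V(-14, -55) = 2243 + 0 = 2243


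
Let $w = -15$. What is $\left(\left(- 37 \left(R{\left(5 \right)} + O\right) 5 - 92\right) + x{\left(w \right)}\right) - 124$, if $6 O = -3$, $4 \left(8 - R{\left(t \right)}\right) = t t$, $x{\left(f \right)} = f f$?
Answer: $- \frac{889}{4} \approx -222.25$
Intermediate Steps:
$x{\left(f \right)} = f^{2}$
$R{\left(t \right)} = 8 - \frac{t^{2}}{4}$ ($R{\left(t \right)} = 8 - \frac{t t}{4} = 8 - \frac{t^{2}}{4}$)
$O = - \frac{1}{2}$ ($O = \frac{1}{6} \left(-3\right) = - \frac{1}{2} \approx -0.5$)
$\left(\left(- 37 \left(R{\left(5 \right)} + O\right) 5 - 92\right) + x{\left(w \right)}\right) - 124 = \left(\left(- 37 \left(\left(8 - \frac{5^{2}}{4}\right) - \frac{1}{2}\right) 5 - 92\right) + \left(-15\right)^{2}\right) - 124 = \left(\left(- 37 \left(\left(8 - \frac{25}{4}\right) - \frac{1}{2}\right) 5 - 92\right) + 225\right) - 124 = \left(\left(- 37 \left(\frac{7}{4} - \frac{1}{2}\right) 5 - 92\right) + 225\right) - 124 = \left(\left(- 37 \cdot \frac{5}{4} \cdot 5 - 92\right) + 225\right) - 124 = \left(\left(\left(-37\right) \frac{25}{4} - 92\right) + 225\right) - 124 = \left(\left(- \frac{925}{4} - 92\right) + 225\right) - 124 = \left(- \frac{1293}{4} + 225\right) - 124 = - \frac{393}{4} - 124 = - \frac{889}{4}$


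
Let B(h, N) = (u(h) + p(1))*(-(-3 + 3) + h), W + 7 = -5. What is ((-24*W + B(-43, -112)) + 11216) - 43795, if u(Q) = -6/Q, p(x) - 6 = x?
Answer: -32598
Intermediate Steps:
p(x) = 6 + x
W = -12 (W = -7 - 5 = -12)
B(h, N) = h*(7 - 6/h) (B(h, N) = (-6/h + (6 + 1))*(-(-3 + 3) + h) = (-6/h + 7)*(-1*0 + h) = (7 - 6/h)*(0 + h) = (7 - 6/h)*h = h*(7 - 6/h))
((-24*W + B(-43, -112)) + 11216) - 43795 = ((-24*(-12) + (-6 + 7*(-43))) + 11216) - 43795 = ((288 + (-6 - 301)) + 11216) - 43795 = ((288 - 307) + 11216) - 43795 = (-19 + 11216) - 43795 = 11197 - 43795 = -32598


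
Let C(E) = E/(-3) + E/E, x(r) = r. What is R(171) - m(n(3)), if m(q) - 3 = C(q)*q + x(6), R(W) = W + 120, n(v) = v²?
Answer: 300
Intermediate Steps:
C(E) = 1 - E/3 (C(E) = E*(-⅓) + 1 = -E/3 + 1 = 1 - E/3)
R(W) = 120 + W
m(q) = 9 + q*(1 - q/3) (m(q) = 3 + ((1 - q/3)*q + 6) = 3 + (q*(1 - q/3) + 6) = 3 + (6 + q*(1 - q/3)) = 9 + q*(1 - q/3))
R(171) - m(n(3)) = (120 + 171) - (9 - ⅓*3²*(-3 + 3²)) = 291 - (9 - ⅓*9*(-3 + 9)) = 291 - (9 - ⅓*9*6) = 291 - (9 - 18) = 291 - 1*(-9) = 291 + 9 = 300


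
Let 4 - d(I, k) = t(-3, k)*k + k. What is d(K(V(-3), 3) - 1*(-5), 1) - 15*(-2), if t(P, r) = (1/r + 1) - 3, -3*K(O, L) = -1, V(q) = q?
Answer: 34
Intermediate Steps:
K(O, L) = ⅓ (K(O, L) = -⅓*(-1) = ⅓)
t(P, r) = -2 + 1/r (t(P, r) = (1 + 1/r) - 3 = -2 + 1/r)
d(I, k) = 4 - k - k*(-2 + 1/k) (d(I, k) = 4 - ((-2 + 1/k)*k + k) = 4 - (k*(-2 + 1/k) + k) = 4 - (k + k*(-2 + 1/k)) = 4 + (-k - k*(-2 + 1/k)) = 4 - k - k*(-2 + 1/k))
d(K(V(-3), 3) - 1*(-5), 1) - 15*(-2) = (3 + 1) - 15*(-2) = 4 + 30 = 34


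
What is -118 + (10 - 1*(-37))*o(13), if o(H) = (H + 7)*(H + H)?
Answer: 24322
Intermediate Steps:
o(H) = 2*H*(7 + H) (o(H) = (7 + H)*(2*H) = 2*H*(7 + H))
-118 + (10 - 1*(-37))*o(13) = -118 + (10 - 1*(-37))*(2*13*(7 + 13)) = -118 + (10 + 37)*(2*13*20) = -118 + 47*520 = -118 + 24440 = 24322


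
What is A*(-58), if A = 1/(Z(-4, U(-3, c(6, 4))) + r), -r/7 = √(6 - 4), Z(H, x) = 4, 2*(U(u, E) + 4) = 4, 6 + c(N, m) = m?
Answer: 116/41 + 203*√2/41 ≈ 9.8313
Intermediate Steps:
c(N, m) = -6 + m
U(u, E) = -2 (U(u, E) = -4 + (½)*4 = -4 + 2 = -2)
r = -7*√2 (r = -7*√(6 - 4) = -7*√2 ≈ -9.8995)
A = 1/(4 - 7*√2) ≈ -0.16951
A*(-58) = (-2/41 - 7*√2/82)*(-58) = 116/41 + 203*√2/41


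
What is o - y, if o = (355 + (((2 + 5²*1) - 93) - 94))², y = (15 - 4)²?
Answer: 37904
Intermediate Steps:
y = 121 (y = 11² = 121)
o = 38025 (o = (355 + (((2 + 25*1) - 93) - 94))² = (355 + (((2 + 25) - 93) - 94))² = (355 + ((27 - 93) - 94))² = (355 + (-66 - 94))² = (355 - 160)² = 195² = 38025)
o - y = 38025 - 1*121 = 38025 - 121 = 37904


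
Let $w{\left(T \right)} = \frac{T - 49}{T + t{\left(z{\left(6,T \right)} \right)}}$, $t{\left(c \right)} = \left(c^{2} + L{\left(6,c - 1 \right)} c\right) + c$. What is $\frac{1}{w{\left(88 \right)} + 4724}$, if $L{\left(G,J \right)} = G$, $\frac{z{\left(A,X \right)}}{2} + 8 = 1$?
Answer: $\frac{62}{292901} \approx 0.00021168$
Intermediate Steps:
$z{\left(A,X \right)} = -14$ ($z{\left(A,X \right)} = -16 + 2 \cdot 1 = -16 + 2 = -14$)
$t{\left(c \right)} = c^{2} + 7 c$ ($t{\left(c \right)} = \left(c^{2} + 6 c\right) + c = c^{2} + 7 c$)
$w{\left(T \right)} = \frac{-49 + T}{98 + T}$ ($w{\left(T \right)} = \frac{T - 49}{T - 14 \left(7 - 14\right)} = \frac{-49 + T}{T - -98} = \frac{-49 + T}{T + 98} = \frac{-49 + T}{98 + T}$)
$\frac{1}{w{\left(88 \right)} + 4724} = \frac{1}{\frac{-49 + 88}{98 + 88} + 4724} = \frac{1}{\frac{1}{186} \cdot 39 + 4724} = \frac{1}{\frac{13}{62} + 4724} = \frac{1}{\frac{292901}{62}} = \frac{62}{292901}$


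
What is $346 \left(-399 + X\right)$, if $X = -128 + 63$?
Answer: $-160544$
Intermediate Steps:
$X = -65$
$346 \left(-399 + X\right) = 346 \left(-399 - 65\right) = 346 \left(-464\right) = -160544$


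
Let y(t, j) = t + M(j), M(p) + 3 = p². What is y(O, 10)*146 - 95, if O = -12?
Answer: 12315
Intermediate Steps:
M(p) = -3 + p²
y(t, j) = -3 + t + j² (y(t, j) = t + (-3 + j²) = -3 + t + j²)
y(O, 10)*146 - 95 = (-3 - 12 + 10²)*146 - 95 = (-3 - 12 + 100)*146 - 95 = 85*146 - 95 = 12410 - 95 = 12315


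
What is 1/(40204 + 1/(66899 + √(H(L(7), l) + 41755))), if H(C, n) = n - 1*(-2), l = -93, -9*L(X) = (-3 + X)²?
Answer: 59976790064149/2411306868635582195 + 8*√651/7233920605906746585 ≈ 2.4873e-5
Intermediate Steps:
L(X) = -(-3 + X)²/9
H(C, n) = 2 + n (H(C, n) = n + 2 = 2 + n)
1/(40204 + 1/(66899 + √(H(L(7), l) + 41755))) = 1/(40204 + 1/(66899 + √((2 - 93) + 41755))) = 1/(40204 + 1/(66899 + √(-91 + 41755))) = 1/(40204 + 1/(66899 + √41664)) = 1/(40204 + 1/(66899 + 8*√651))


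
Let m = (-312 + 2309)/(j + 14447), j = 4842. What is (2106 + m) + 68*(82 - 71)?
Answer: 55052803/19289 ≈ 2854.1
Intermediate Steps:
m = 1997/19289 (m = (-312 + 2309)/(4842 + 14447) = 1997/19289 ≈ 0.10353)
(2106 + m) + 68*(82 - 71) = (2106 + 1997/19289) + 68*(82 - 71) = 40624631/19289 + 68*11 = 40624631/19289 + 748 = 55052803/19289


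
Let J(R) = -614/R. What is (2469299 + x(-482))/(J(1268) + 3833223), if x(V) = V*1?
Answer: 1565229978/2430263075 ≈ 0.64406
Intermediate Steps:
x(V) = V
(2469299 + x(-482))/(J(1268) + 3833223) = (2469299 - 482)/(-614/1268 + 3833223) = 2468817/(-614*1/1268 + 3833223) = 2468817/(-307/634 + 3833223) = 2468817/(2430263075/634) = 2468817*(634/2430263075) = 1565229978/2430263075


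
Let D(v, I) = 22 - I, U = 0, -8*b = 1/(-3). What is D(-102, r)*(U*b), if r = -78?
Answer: 0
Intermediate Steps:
b = 1/24 (b = -⅛/(-3) = -⅛*(-⅓) = 1/24 ≈ 0.041667)
D(-102, r)*(U*b) = (22 - 1*(-78))*(0*(1/24)) = (22 + 78)*0 = 100*0 = 0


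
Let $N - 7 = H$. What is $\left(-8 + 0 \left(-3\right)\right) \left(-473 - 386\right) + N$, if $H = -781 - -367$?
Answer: $6465$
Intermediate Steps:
$H = -414$ ($H = -781 + 367 = -414$)
$N = -407$ ($N = 7 - 414 = -407$)
$\left(-8 + 0 \left(-3\right)\right) \left(-473 - 386\right) + N = \left(-8 + 0 \left(-3\right)\right) \left(-473 - 386\right) - 407 = \left(-8 + 0\right) \left(-859\right) - 407 = \left(-8\right) \left(-859\right) - 407 = 6872 - 407 = 6465$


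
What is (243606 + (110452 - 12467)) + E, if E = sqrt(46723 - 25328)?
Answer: 341591 + sqrt(21395) ≈ 3.4174e+5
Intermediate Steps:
E = sqrt(21395) ≈ 146.27
(243606 + (110452 - 12467)) + E = (243606 + (110452 - 12467)) + sqrt(21395) = (243606 + 97985) + sqrt(21395) = 341591 + sqrt(21395)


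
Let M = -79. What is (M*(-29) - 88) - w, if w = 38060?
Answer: -35857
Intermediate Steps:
(M*(-29) - 88) - w = (-79*(-29) - 88) - 1*38060 = (2291 - 88) - 38060 = 2203 - 38060 = -35857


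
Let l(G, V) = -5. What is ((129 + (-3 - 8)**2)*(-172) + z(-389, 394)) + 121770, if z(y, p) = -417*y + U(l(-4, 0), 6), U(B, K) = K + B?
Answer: 240984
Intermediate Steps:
U(B, K) = B + K
z(y, p) = 1 - 417*y (z(y, p) = -417*y + (-5 + 6) = -417*y + 1 = 1 - 417*y)
((129 + (-3 - 8)**2)*(-172) + z(-389, 394)) + 121770 = ((129 + (-3 - 8)**2)*(-172) + (1 - 417*(-389))) + 121770 = ((129 + (-11)**2)*(-172) + (1 + 162213)) + 121770 = ((129 + 121)*(-172) + 162214) + 121770 = (250*(-172) + 162214) + 121770 = (-43000 + 162214) + 121770 = 119214 + 121770 = 240984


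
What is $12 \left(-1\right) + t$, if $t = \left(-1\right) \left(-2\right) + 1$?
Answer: $-9$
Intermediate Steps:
$t = 3$ ($t = 2 + 1 = 3$)
$12 \left(-1\right) + t = 12 \left(-1\right) + 3 = -12 + 3 = -9$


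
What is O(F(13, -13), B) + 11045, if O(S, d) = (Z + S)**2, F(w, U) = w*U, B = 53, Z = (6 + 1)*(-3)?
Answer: 47145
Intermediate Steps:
Z = -21 (Z = 7*(-3) = -21)
F(w, U) = U*w
O(S, d) = (-21 + S)**2
O(F(13, -13), B) + 11045 = (-21 - 13*13)**2 + 11045 = (-21 - 169)**2 + 11045 = (-190)**2 + 11045 = 36100 + 11045 = 47145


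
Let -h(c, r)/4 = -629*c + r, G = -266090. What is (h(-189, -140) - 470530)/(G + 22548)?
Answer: 472747/121771 ≈ 3.8823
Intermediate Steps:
h(c, r) = -4*r + 2516*c (h(c, r) = -4*(-629*c + r) = -4*(r - 629*c) = -4*r + 2516*c)
(h(-189, -140) - 470530)/(G + 22548) = ((-4*(-140) + 2516*(-189)) - 470530)/(-266090 + 22548) = ((560 - 475524) - 470530)/(-243542) = (-474964 - 470530)*(-1/243542) = -945494*(-1/243542) = 472747/121771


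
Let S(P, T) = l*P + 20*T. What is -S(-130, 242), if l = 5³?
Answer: 11410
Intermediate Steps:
l = 125
S(P, T) = 20*T + 125*P (S(P, T) = 125*P + 20*T = 20*T + 125*P)
-S(-130, 242) = -(20*242 + 125*(-130)) = -(4840 - 16250) = -1*(-11410) = 11410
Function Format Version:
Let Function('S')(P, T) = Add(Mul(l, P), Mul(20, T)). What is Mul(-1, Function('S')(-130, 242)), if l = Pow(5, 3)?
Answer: 11410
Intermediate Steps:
l = 125
Function('S')(P, T) = Add(Mul(20, T), Mul(125, P)) (Function('S')(P, T) = Add(Mul(125, P), Mul(20, T)) = Add(Mul(20, T), Mul(125, P)))
Mul(-1, Function('S')(-130, 242)) = Mul(-1, Add(Mul(20, 242), Mul(125, -130))) = Mul(-1, Add(4840, -16250)) = Mul(-1, -11410) = 11410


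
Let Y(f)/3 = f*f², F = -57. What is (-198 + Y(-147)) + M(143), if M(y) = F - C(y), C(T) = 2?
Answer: -9529826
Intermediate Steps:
Y(f) = 3*f³ (Y(f) = 3*(f*f²) = 3*f³)
M(y) = -59 (M(y) = -57 - 1*2 = -57 - 2 = -59)
(-198 + Y(-147)) + M(143) = (-198 + 3*(-147)³) - 59 = (-198 + 3*(-3176523)) - 59 = (-198 - 9529569) - 59 = -9529767 - 59 = -9529826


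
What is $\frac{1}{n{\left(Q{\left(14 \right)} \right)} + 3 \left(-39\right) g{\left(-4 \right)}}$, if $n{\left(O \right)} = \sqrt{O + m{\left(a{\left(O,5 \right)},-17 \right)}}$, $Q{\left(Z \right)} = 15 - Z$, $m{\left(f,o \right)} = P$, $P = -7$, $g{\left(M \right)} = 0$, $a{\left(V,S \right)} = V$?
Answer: $- \frac{i \sqrt{6}}{6} \approx - 0.40825 i$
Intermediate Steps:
$m{\left(f,o \right)} = -7$
$n{\left(O \right)} = \sqrt{-7 + O}$ ($n{\left(O \right)} = \sqrt{O - 7} = \sqrt{-7 + O}$)
$\frac{1}{n{\left(Q{\left(14 \right)} \right)} + 3 \left(-39\right) g{\left(-4 \right)}} = \frac{1}{\sqrt{-7 + \left(15 - 14\right)} + 3 \left(-39\right) 0} = \frac{1}{\sqrt{-7 + \left(15 - 14\right)} - 0} = \frac{1}{\sqrt{-7 + 1} + 0} = \frac{1}{\sqrt{-6} + 0} = \frac{1}{i \sqrt{6} + 0} = \frac{1}{i \sqrt{6}} = - \frac{i \sqrt{6}}{6}$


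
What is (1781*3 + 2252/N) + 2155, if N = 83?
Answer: 624586/83 ≈ 7525.1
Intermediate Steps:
(1781*3 + 2252/N) + 2155 = (1781*3 + 2252/83) + 2155 = (5343 + 2252*(1/83)) + 2155 = (5343 + 2252/83) + 2155 = 445721/83 + 2155 = 624586/83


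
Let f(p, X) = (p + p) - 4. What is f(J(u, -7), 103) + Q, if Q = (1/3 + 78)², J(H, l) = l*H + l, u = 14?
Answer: 53299/9 ≈ 5922.1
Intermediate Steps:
J(H, l) = l + H*l (J(H, l) = H*l + l = l + H*l)
f(p, X) = -4 + 2*p (f(p, X) = 2*p - 4 = -4 + 2*p)
Q = 55225/9 (Q = (⅓ + 78)² = (235/3)² = 55225/9 ≈ 6136.1)
f(J(u, -7), 103) + Q = (-4 + 2*(-7*(1 + 14))) + 55225/9 = (-4 + 2*(-7*15)) + 55225/9 = (-4 + 2*(-105)) + 55225/9 = (-4 - 210) + 55225/9 = -214 + 55225/9 = 53299/9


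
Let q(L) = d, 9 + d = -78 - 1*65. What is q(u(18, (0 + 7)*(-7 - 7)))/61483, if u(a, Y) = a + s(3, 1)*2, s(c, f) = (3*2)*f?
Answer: -152/61483 ≈ -0.0024722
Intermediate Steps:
s(c, f) = 6*f
u(a, Y) = 12 + a (u(a, Y) = a + (6*1)*2 = a + 6*2 = a + 12 = 12 + a)
d = -152 (d = -9 + (-78 - 1*65) = -9 + (-78 - 65) = -9 - 143 = -152)
q(L) = -152
q(u(18, (0 + 7)*(-7 - 7)))/61483 = -152/61483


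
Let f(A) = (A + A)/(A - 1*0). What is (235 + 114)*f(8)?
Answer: 698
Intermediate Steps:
f(A) = 2 (f(A) = (2*A)/(A + 0) = (2*A)/A = 2)
(235 + 114)*f(8) = (235 + 114)*2 = 349*2 = 698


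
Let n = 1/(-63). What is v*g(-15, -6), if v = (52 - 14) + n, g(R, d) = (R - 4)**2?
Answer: 863873/63 ≈ 13712.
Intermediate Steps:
g(R, d) = (-4 + R)**2
n = -1/63 ≈ -0.015873
v = 2393/63 (v = (52 - 14) - 1/63 = 38 - 1/63 = 2393/63 ≈ 37.984)
v*g(-15, -6) = 2393*(-4 - 15)**2/63 = (2393/63)*(-19)**2 = (2393/63)*361 = 863873/63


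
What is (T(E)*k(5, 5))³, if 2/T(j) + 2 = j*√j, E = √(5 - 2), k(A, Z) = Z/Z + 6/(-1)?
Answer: 1000/(2 - 3^(¾))³ ≈ -45795.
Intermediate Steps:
k(A, Z) = -5 (k(A, Z) = 1 + 6*(-1) = 1 - 6 = -5)
E = √3 ≈ 1.7320
T(j) = 2/(-2 + j^(3/2)) (T(j) = 2/(-2 + j*√j) = 2/(-2 + j^(3/2)))
(T(E)*k(5, 5))³ = ((2/(-2 + (√3)^(3/2)))*(-5))³ = ((2/(-2 + 3^(¾)))*(-5))³ = (-10/(-2 + 3^(¾)))³ = -1000/(-2 + 3^(¾))³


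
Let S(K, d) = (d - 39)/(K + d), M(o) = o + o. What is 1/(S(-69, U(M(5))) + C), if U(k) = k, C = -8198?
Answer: -59/483653 ≈ -0.00012199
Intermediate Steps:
M(o) = 2*o
S(K, d) = (-39 + d)/(K + d)
1/(S(-69, U(M(5))) + C) = 1/((-39 + 2*5)/(-69 + 2*5) - 8198) = 1/((-39 + 10)/(-69 + 10) - 8198) = 1/(-29/(-59) - 8198) = 1/(-1/59*(-29) - 8198) = 1/(29/59 - 8198) = 1/(-483653/59) = -59/483653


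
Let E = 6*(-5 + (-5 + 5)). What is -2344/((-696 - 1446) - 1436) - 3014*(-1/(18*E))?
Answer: -2379583/483030 ≈ -4.9264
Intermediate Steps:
E = -30 (E = 6*(-5 + 0) = 6*(-5) = -30)
-2344/((-696 - 1446) - 1436) - 3014*(-1/(18*E)) = -2344/((-696 - 1446) - 1436) - 3014/(-30*(-1)*18) = -2344/(-2142 - 1436) - 3014/(30*18) = -2344/(-3578) - 3014/540 = -2344*(-1/3578) - 3014*1/540 = 1172/1789 - 1507/270 = -2379583/483030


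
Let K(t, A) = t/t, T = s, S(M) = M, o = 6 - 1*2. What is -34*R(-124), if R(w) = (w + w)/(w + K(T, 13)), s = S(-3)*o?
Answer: -8432/123 ≈ -68.553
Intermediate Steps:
o = 4 (o = 6 - 2 = 4)
s = -12 (s = -3*4 = -12)
T = -12
K(t, A) = 1
R(w) = 2*w/(1 + w) (R(w) = (w + w)/(w + 1) = (2*w)/(1 + w) = 2*w/(1 + w))
-34*R(-124) = -68*(-124)/(1 - 124) = -68*(-124)/(-123) = -68*(-124)*(-1)/123 = -34*248/123 = -8432/123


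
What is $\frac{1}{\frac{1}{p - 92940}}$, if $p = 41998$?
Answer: $-50942$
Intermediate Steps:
$\frac{1}{\frac{1}{p - 92940}} = \frac{1}{\frac{1}{41998 - 92940}} = \frac{1}{\frac{1}{-50942}} = \frac{1}{- \frac{1}{50942}} = -50942$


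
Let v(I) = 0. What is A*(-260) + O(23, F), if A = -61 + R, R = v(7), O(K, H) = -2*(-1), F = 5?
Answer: 15862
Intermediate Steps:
O(K, H) = 2
R = 0
A = -61 (A = -61 + 0 = -61)
A*(-260) + O(23, F) = -61*(-260) + 2 = 15860 + 2 = 15862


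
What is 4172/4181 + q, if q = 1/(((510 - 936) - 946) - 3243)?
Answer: 19249599/19295315 ≈ 0.99763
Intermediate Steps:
q = -1/4615 (q = 1/((-426 - 946) - 3243) = 1/(-1372 - 3243) = 1/(-4615) = -1/4615 ≈ -0.00021668)
4172/4181 + q = 4172/4181 - 1/4615 = 19249599/19295315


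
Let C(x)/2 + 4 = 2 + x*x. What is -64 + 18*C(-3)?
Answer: 188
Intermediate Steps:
C(x) = -4 + 2*x² (C(x) = -8 + 2*(2 + x*x) = -8 + 2*(2 + x²) = -8 + (4 + 2*x²) = -4 + 2*x²)
-64 + 18*C(-3) = -64 + 18*(-4 + 2*(-3)²) = -64 + 18*(-4 + 2*9) = -64 + 18*(-4 + 18) = -64 + 18*14 = -64 + 252 = 188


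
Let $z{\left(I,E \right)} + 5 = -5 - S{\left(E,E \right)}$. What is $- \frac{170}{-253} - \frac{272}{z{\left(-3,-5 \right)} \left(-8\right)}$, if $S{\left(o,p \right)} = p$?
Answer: $- \frac{7752}{1265} \approx -6.1281$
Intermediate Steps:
$z{\left(I,E \right)} = -10 - E$ ($z{\left(I,E \right)} = -5 - \left(5 + E\right) = -10 - E$)
$- \frac{170}{-253} - \frac{272}{z{\left(-3,-5 \right)} \left(-8\right)} = - \frac{170}{-253} - \frac{272}{\left(-10 - -5\right) \left(-8\right)} = \left(-170\right) \left(- \frac{1}{253}\right) - \frac{272}{\left(-10 + 5\right) \left(-8\right)} = \frac{170}{253} - \frac{272}{\left(-5\right) \left(-8\right)} = \frac{170}{253} - \frac{272}{40} = \frac{170}{253} - \frac{34}{5} = - \frac{7752}{1265}$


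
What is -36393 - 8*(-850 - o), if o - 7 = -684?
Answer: -35009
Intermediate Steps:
o = -677 (o = 7 - 684 = -677)
-36393 - 8*(-850 - o) = -36393 - 8*(-850 - 1*(-677)) = -36393 - 8*(-850 + 677) = -36393 - 8*(-173) = -36393 - 1*(-1384) = -36393 + 1384 = -35009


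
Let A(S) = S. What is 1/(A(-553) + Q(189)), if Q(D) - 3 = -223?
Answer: -1/773 ≈ -0.0012937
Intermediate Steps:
Q(D) = -220 (Q(D) = 3 - 223 = -220)
1/(A(-553) + Q(189)) = 1/(-553 - 220) = 1/(-773) = -1/773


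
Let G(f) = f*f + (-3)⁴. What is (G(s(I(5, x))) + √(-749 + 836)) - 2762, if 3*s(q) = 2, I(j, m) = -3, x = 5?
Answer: -24125/9 + √87 ≈ -2671.2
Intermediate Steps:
s(q) = ⅔ (s(q) = (⅓)*2 = ⅔)
G(f) = 81 + f² (G(f) = f² + 81 = 81 + f²)
(G(s(I(5, x))) + √(-749 + 836)) - 2762 = ((81 + (⅔)²) + √(-749 + 836)) - 2762 = ((81 + 4/9) + √87) - 2762 = (733/9 + √87) - 2762 = -24125/9 + √87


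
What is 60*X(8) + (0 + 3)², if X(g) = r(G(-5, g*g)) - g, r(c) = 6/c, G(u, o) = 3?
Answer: -351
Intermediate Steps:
X(g) = 2 - g (X(g) = 6/3 - g = 6*(⅓) - g = 2 - g)
60*X(8) + (0 + 3)² = 60*(2 - 1*8) + (0 + 3)² = 60*(2 - 8) + 3² = 60*(-6) + 9 = -360 + 9 = -351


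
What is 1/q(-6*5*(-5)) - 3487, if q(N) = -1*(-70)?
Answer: -244089/70 ≈ -3487.0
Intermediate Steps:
q(N) = 70
1/q(-6*5*(-5)) - 3487 = 1/70 - 3487 = -244089/70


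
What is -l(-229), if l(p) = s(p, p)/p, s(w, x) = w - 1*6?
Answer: -235/229 ≈ -1.0262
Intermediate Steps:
s(w, x) = -6 + w (s(w, x) = w - 6 = -6 + w)
l(p) = (-6 + p)/p
-l(-229) = -(-6 - 229)/(-229) = -(-1)*(-235)/229 = -1*235/229 = -235/229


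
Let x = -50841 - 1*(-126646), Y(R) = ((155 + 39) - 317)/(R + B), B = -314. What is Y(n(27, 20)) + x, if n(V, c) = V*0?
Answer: 23802893/314 ≈ 75805.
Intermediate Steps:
n(V, c) = 0
Y(R) = -123/(-314 + R) (Y(R) = ((155 + 39) - 317)/(R - 314) = (194 - 317)/(-314 + R) = -123/(-314 + R))
x = 75805 (x = -50841 + 126646 = 75805)
Y(n(27, 20)) + x = -123/(-314 + 0) + 75805 = -123/(-314) + 75805 = -123*(-1/314) + 75805 = 123/314 + 75805 = 23802893/314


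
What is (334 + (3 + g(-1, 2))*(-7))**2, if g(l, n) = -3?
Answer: 111556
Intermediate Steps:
(334 + (3 + g(-1, 2))*(-7))**2 = (334 + (3 - 3)*(-7))**2 = (334 + 0*(-7))**2 = (334 + 0)**2 = 334**2 = 111556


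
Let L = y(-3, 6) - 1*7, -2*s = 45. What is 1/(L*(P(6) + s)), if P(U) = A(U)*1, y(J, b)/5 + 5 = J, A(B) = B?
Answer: 2/1551 ≈ 0.0012895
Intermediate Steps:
s = -45/2 (s = -½*45 = -45/2 ≈ -22.500)
y(J, b) = -25 + 5*J
P(U) = U (P(U) = U*1 = U)
L = -47 (L = (-25 + 5*(-3)) - 1*7 = (-25 - 15) - 7 = -40 - 7 = -47)
1/(L*(P(6) + s)) = 1/(-47*(6 - 45/2)) = 1/(-47*(-33/2)) = 1/(1551/2) = 2/1551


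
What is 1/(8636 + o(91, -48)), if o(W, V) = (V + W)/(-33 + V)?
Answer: 81/699473 ≈ 0.00011580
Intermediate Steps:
o(W, V) = (V + W)/(-33 + V)
1/(8636 + o(91, -48)) = 1/(8636 + (-48 + 91)/(-33 - 48)) = 1/(8636 + 43/(-81)) = 1/(8636 - 1/81*43) = 1/(8636 - 43/81) = 1/(699473/81) = 81/699473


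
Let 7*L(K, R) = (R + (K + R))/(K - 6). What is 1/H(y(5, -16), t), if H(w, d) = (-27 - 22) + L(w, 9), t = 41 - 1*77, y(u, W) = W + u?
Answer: -17/834 ≈ -0.020384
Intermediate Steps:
L(K, R) = (K + 2*R)/(7*(-6 + K)) (L(K, R) = ((R + (K + R))/(K - 6))/7 = ((K + 2*R)/(-6 + K))/7 = (K + 2*R)/(7*(-6 + K)))
t = -36 (t = 41 - 77 = -36)
H(w, d) = -49 + (18 + w)/(7*(-6 + w)) (H(w, d) = (-27 - 22) + (w + 2*9)/(7*(-6 + w)) = -49 + (w + 18)/(7*(-6 + w)) = -49 + (18 + w)/(7*(-6 + w)))
1/H(y(5, -16), t) = 1/(6*(346 - 57*(-16 + 5))/(7*(-6 + (-16 + 5)))) = 1/(6*(346 - 57*(-11))/(7*(-6 - 11))) = 1/((6/7)*(346 + 627)/(-17)) = 1/((6/7)*(-1/17)*973) = 1/(-834/17) = -17/834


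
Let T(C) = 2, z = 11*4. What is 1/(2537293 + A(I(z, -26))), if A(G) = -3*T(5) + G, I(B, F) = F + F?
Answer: 1/2537235 ≈ 3.9413e-7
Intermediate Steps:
z = 44
I(B, F) = 2*F
A(G) = -6 + G (A(G) = -3*2 + G = -6 + G)
1/(2537293 + A(I(z, -26))) = 1/(2537293 + (-6 + 2*(-26))) = 1/(2537293 + (-6 - 52)) = 1/(2537293 - 58) = 1/2537235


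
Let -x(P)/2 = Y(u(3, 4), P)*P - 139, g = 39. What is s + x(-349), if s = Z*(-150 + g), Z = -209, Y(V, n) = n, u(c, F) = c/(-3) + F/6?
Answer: -220125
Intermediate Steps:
u(c, F) = -c/3 + F/6 (u(c, F) = c*(-1/3) + F*(1/6) = -c/3 + F/6)
x(P) = 278 - 2*P**2 (x(P) = -2*(P*P - 139) = -2*(P**2 - 139) = -2*(-139 + P**2) = 278 - 2*P**2)
s = 23199 (s = -209*(-150 + 39) = -209*(-111) = 23199)
s + x(-349) = 23199 + (278 - 2*(-349)**2) = 23199 + (278 - 2*121801) = 23199 + (278 - 243602) = 23199 - 243324 = -220125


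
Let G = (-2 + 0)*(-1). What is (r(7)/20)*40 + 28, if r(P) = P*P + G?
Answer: 130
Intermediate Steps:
G = 2 (G = -2*(-1) = 2)
r(P) = 2 + P**2 (r(P) = P*P + 2 = P**2 + 2 = 2 + P**2)
(r(7)/20)*40 + 28 = ((2 + 7**2)/20)*40 + 28 = ((2 + 49)*(1/20))*40 + 28 = (51*(1/20))*40 + 28 = (51/20)*40 + 28 = 102 + 28 = 130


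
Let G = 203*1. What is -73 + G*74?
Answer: 14949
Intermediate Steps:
G = 203
-73 + G*74 = -73 + 203*74 = -73 + 15022 = 14949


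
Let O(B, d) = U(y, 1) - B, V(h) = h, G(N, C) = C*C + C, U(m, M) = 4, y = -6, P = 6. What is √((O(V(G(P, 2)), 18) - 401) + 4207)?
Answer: 2*√951 ≈ 61.677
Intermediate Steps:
G(N, C) = C + C² (G(N, C) = C² + C = C + C²)
O(B, d) = 4 - B
√((O(V(G(P, 2)), 18) - 401) + 4207) = √(((4 - 2*(1 + 2)) - 401) + 4207) = √(((4 - 2*3) - 401) + 4207) = √(((4 - 1*6) - 401) + 4207) = √(((4 - 6) - 401) + 4207) = √((-2 - 401) + 4207) = √(-403 + 4207) = √3804 = 2*√951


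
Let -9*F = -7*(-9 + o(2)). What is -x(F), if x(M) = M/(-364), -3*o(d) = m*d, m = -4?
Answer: -19/1404 ≈ -0.013533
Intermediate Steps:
o(d) = 4*d/3 (o(d) = -(-4)*d/3 = 4*d/3)
F = -133/27 (F = -(-7)*(-9 + (4/3)*2)/9 = -(-7)*(-9 + 8/3)/9 = -(-7)*(-19)/(9*3) = -⅑*133/3 = -133/27 ≈ -4.9259)
x(M) = -M/364 (x(M) = M*(-1/364) = -M/364)
-x(F) = -(-1)*(-133)/(364*27) = -1*19/1404 = -19/1404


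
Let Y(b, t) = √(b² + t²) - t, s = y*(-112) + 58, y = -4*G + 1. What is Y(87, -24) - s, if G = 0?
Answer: 78 + 3*√905 ≈ 168.25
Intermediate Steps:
y = 1 (y = -4*0 + 1 = 0 + 1 = 1)
s = -54 (s = 1*(-112) + 58 = -112 + 58 = -54)
Y(87, -24) - s = (√(87² + (-24)²) - 1*(-24)) - 1*(-54) = (√(7569 + 576) + 24) + 54 = (√8145 + 24) + 54 = (3*√905 + 24) + 54 = (24 + 3*√905) + 54 = 78 + 3*√905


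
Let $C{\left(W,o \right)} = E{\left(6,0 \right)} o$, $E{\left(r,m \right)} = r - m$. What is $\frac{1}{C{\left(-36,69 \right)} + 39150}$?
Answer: $\frac{1}{39564} \approx 2.5276 \cdot 10^{-5}$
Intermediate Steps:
$C{\left(W,o \right)} = 6 o$ ($C{\left(W,o \right)} = \left(6 - 0\right) o = \left(6 + 0\right) o = 6 o$)
$\frac{1}{C{\left(-36,69 \right)} + 39150} = \frac{1}{6 \cdot 69 + 39150} = \frac{1}{414 + 39150} = \frac{1}{39564}$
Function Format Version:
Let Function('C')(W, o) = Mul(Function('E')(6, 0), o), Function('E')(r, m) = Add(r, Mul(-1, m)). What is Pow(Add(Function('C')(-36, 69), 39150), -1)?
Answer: Rational(1, 39564) ≈ 2.5276e-5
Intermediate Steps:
Function('C')(W, o) = Mul(6, o) (Function('C')(W, o) = Mul(Add(6, Mul(-1, 0)), o) = Mul(Add(6, 0), o) = Mul(6, o))
Pow(Add(Function('C')(-36, 69), 39150), -1) = Pow(Add(Mul(6, 69), 39150), -1) = Pow(Add(414, 39150), -1) = Pow(39564, -1) = Rational(1, 39564)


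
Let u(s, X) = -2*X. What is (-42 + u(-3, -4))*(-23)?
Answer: 782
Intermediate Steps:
(-42 + u(-3, -4))*(-23) = (-42 - 2*(-4))*(-23) = (-42 + 8)*(-23) = -34*(-23) = 782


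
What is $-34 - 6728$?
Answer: $-6762$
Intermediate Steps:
$-34 - 6728 = -6762$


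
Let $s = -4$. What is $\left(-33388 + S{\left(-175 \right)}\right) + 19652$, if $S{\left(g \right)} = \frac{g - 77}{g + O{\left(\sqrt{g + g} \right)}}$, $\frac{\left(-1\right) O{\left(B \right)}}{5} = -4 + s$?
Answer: $- \frac{206012}{15} \approx -13734.0$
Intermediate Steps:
$O{\left(B \right)} = 40$ ($O{\left(B \right)} = - 5 \left(-4 - 4\right) = \left(-5\right) \left(-8\right) = 40$)
$S{\left(g \right)} = \frac{-77 + g}{40 + g}$ ($S{\left(g \right)} = \frac{g - 77}{g + 40} = \frac{-77 + g}{40 + g}$)
$\left(-33388 + S{\left(-175 \right)}\right) + 19652 = \left(-33388 + \frac{-77 - 175}{40 - 175}\right) + 19652 = \left(-33388 + \frac{1}{-135} \left(-252\right)\right) + 19652 = \left(-33388 - - \frac{28}{15}\right) + 19652 = \left(-33388 + \frac{28}{15}\right) + 19652 = - \frac{500792}{15} + 19652 = - \frac{206012}{15}$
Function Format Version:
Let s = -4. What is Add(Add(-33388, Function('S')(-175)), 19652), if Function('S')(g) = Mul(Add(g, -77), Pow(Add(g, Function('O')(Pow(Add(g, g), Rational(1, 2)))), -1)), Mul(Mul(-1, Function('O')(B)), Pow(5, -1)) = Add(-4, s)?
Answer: Rational(-206012, 15) ≈ -13734.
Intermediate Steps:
Function('O')(B) = 40 (Function('O')(B) = Mul(-5, Add(-4, -4)) = Mul(-5, -8) = 40)
Function('S')(g) = Mul(Pow(Add(40, g), -1), Add(-77, g)) (Function('S')(g) = Mul(Add(g, -77), Pow(Add(g, 40), -1)) = Mul(Add(-77, g), Pow(Add(40, g), -1)) = Mul(Pow(Add(40, g), -1), Add(-77, g)))
Add(Add(-33388, Function('S')(-175)), 19652) = Add(Add(-33388, Mul(Pow(Add(40, -175), -1), Add(-77, -175))), 19652) = Add(Add(-33388, Mul(Pow(-135, -1), -252)), 19652) = Add(Add(-33388, Mul(Rational(-1, 135), -252)), 19652) = Add(Add(-33388, Rational(28, 15)), 19652) = Add(Rational(-500792, 15), 19652) = Rational(-206012, 15)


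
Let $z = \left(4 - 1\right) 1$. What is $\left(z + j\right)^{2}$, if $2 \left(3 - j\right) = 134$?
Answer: $3721$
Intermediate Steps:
$j = -64$ ($j = 3 - 67 = -64$)
$z = 3$ ($z = 3 \cdot 1 = 3$)
$\left(z + j\right)^{2} = \left(3 - 64\right)^{2} = \left(-61\right)^{2} = 3721$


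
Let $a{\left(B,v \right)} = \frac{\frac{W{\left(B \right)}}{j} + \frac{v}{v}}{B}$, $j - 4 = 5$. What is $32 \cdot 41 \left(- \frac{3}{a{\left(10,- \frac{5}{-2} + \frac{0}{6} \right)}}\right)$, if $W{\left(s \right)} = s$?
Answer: $- \frac{354240}{19} \approx -18644.0$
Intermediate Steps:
$j = 9$ ($j = 4 + 5 = 9$)
$a{\left(B,v \right)} = \frac{1 + \frac{B}{9}}{B}$ ($a{\left(B,v \right)} = \frac{\frac{B}{9} + \frac{v}{v}}{B} = \frac{B \frac{1}{9} + 1}{B} = \frac{\frac{B}{9} + 1}{B} = \frac{1 + \frac{B}{9}}{B}$)
$32 \cdot 41 \left(- \frac{3}{a{\left(10,- \frac{5}{-2} + \frac{0}{6} \right)}}\right) = 32 \cdot 41 \left(- \frac{3}{\frac{1}{9} \cdot \frac{1}{10} \left(9 + 10\right)}\right) = 1312 \left(- \frac{3}{\frac{1}{9} \cdot \frac{1}{10} \cdot 19}\right) = 1312 \left(- \frac{3}{\frac{19}{90}}\right) = 1312 \left(\left(-3\right) \frac{90}{19}\right) = 1312 \left(- \frac{270}{19}\right) = - \frac{354240}{19}$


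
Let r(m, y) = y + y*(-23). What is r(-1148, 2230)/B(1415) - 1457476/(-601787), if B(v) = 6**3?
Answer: -7302213851/32496498 ≈ -224.71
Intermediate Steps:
r(m, y) = -22*y (r(m, y) = y - 23*y = -22*y)
B(v) = 216
r(-1148, 2230)/B(1415) - 1457476/(-601787) = -22*2230/216 - 1457476/(-601787) = -49060*1/216 - 1457476*(-1/601787) = -12265/54 + 1457476/601787 = -7302213851/32496498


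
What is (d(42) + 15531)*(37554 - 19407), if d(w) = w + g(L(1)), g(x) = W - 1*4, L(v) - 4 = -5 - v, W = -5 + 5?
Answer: 282530643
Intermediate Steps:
W = 0
L(v) = -1 - v (L(v) = 4 + (-5 - v) = -1 - v)
g(x) = -4 (g(x) = 0 - 1*4 = 0 - 4 = -4)
d(w) = -4 + w (d(w) = w - 4 = -4 + w)
(d(42) + 15531)*(37554 - 19407) = ((-4 + 42) + 15531)*(37554 - 19407) = (38 + 15531)*18147 = 15569*18147 = 282530643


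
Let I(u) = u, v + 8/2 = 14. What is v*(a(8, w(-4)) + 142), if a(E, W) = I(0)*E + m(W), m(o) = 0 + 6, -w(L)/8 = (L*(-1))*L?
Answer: 1480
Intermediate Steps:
v = 10 (v = -4 + 14 = 10)
w(L) = 8*L**2 (w(L) = -8*L*(-1)*L = -8*(-L)*L = -(-8)*L**2 = 8*L**2)
m(o) = 6
a(E, W) = 6 (a(E, W) = 0*E + 6 = 0 + 6 = 6)
v*(a(8, w(-4)) + 142) = 10*(6 + 142) = 10*148 = 1480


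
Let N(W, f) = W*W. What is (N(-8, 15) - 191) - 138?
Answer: -265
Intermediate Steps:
N(W, f) = W²
(N(-8, 15) - 191) - 138 = ((-8)² - 191) - 138 = (64 - 191) - 138 = -127 - 138 = -265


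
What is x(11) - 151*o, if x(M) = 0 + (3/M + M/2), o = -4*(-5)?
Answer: -66313/22 ≈ -3014.2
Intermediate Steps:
o = 20
x(M) = M/2 + 3/M (x(M) = 0 + (3/M + M*(1/2)) = 0 + (3/M + M/2) = 0 + (M/2 + 3/M) = M/2 + 3/M)
x(11) - 151*o = ((1/2)*11 + 3/11) - 151*20 = (11/2 + 3*(1/11)) - 3020 = (11/2 + 3/11) - 3020 = 127/22 - 3020 = -66313/22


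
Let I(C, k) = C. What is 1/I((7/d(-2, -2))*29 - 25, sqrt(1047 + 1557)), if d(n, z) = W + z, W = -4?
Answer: -6/353 ≈ -0.016997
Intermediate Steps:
d(n, z) = -4 + z
1/I((7/d(-2, -2))*29 - 25, sqrt(1047 + 1557)) = 1/((7/(-4 - 2))*29 - 25) = 1/((7/(-6))*29 - 25) = 1/((7*(-1/6))*29 - 25) = 1/(-7/6*29 - 25) = 1/(-203/6 - 25) = 1/(-353/6) = -6/353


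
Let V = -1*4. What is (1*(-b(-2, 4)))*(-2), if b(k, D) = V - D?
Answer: -16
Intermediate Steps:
V = -4
b(k, D) = -4 - D
(1*(-b(-2, 4)))*(-2) = (1*(-(-4 - 1*4)))*(-2) = (1*(-(-4 - 4)))*(-2) = (1*(-1*(-8)))*(-2) = (1*8)*(-2) = 8*(-2) = -16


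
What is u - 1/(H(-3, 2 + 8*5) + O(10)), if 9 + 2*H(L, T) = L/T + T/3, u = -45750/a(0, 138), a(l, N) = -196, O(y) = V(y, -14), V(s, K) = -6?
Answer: 2267369/9702 ≈ 233.70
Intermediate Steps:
O(y) = -6
u = 22875/98 (u = -45750/(-196) = -45750*(-1/196) = 22875/98 ≈ 233.42)
H(L, T) = -9/2 + T/6 + L/(2*T) (H(L, T) = -9/2 + (L/T + T/3)/2 = -9/2 + (T/3 + L/T)/2 = -9/2 + (T/6 + L/(2*T)) = -9/2 + T/6 + L/(2*T))
u - 1/(H(-3, 2 + 8*5) + O(10)) = 22875/98 - 1/((3*(-3) + (2 + 8*5)*(-27 + (2 + 8*5)))/(6*(2 + 8*5)) - 6) = 22875/98 - 1/((-9 + (2 + 40)*(-27 + (2 + 40)))/(6*(2 + 40)) - 6) = 22875/98 - 1/((⅙)*(-9 + 42*(-27 + 42))/42 - 6) = 22875/98 - 1/((⅙)*(1/42)*(-9 + 42*15) - 6) = 22875/98 - 1/((⅙)*(1/42)*(-9 + 630) - 6) = 22875/98 - 1/((⅙)*(1/42)*621 - 6) = 22875/98 - 1/(69/28 - 6) = 22875/98 - 1/(-99/28) = 22875/98 - 1*(-28/99) = 22875/98 + 28/99 = 2267369/9702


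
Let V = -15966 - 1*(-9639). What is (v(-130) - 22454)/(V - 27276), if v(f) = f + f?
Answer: 22714/33603 ≈ 0.67595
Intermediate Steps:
V = -6327 (V = -15966 + 9639 = -6327)
v(f) = 2*f
(v(-130) - 22454)/(V - 27276) = (2*(-130) - 22454)/(-6327 - 27276) = (-260 - 22454)/(-33603) = -22714*(-1/33603) = 22714/33603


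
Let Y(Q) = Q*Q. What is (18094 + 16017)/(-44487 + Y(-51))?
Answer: -34111/41886 ≈ -0.81438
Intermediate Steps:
Y(Q) = Q**2
(18094 + 16017)/(-44487 + Y(-51)) = (18094 + 16017)/(-44487 + (-51)**2) = 34111/(-44487 + 2601) = 34111/(-41886) = 34111*(-1/41886) = -34111/41886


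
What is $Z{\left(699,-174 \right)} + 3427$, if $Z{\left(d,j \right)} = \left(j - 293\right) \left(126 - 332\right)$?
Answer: $99629$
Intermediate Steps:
$Z{\left(d,j \right)} = 60358 - 206 j$ ($Z{\left(d,j \right)} = \left(-293 + j\right) \left(-206\right) = 60358 - 206 j$)
$Z{\left(699,-174 \right)} + 3427 = \left(60358 - -35844\right) + 3427 = \left(60358 + 35844\right) + 3427 = 96202 + 3427 = 99629$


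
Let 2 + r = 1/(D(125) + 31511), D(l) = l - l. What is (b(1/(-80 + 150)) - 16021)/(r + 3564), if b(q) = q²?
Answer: -824568283463/183328898900 ≈ -4.4978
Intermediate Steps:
D(l) = 0
r = -63021/31511 (r = -2 + 1/(0 + 31511) = -2 + 1/31511 = -63021/31511 ≈ -2.0000)
(b(1/(-80 + 150)) - 16021)/(r + 3564) = ((1/(-80 + 150))² - 16021)/(-63021/31511 + 3564) = ((1/70)² - 16021)/(112242183/31511) = ((1/70)² - 16021)*(31511/112242183) = (1/4900 - 16021)*(31511/112242183) = -78502899/4900*31511/112242183 = -824568283463/183328898900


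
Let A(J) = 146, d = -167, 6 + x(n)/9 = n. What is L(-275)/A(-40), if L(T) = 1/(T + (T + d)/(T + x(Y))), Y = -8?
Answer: -401/16035618 ≈ -2.5007e-5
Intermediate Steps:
x(n) = -54 + 9*n
L(T) = 1/(T + (-167 + T)/(-126 + T)) (L(T) = 1/(T + (T - 167)/(T + (-54 + 9*(-8)))) = 1/(T + (-167 + T)/(T + (-54 - 72))) = 1/(T + (-167 + T)/(T - 126)) = 1/(T + (-167 + T)/(-126 + T)))
L(-275)/A(-40) = ((126 - 1*(-275))/(167 - 1*(-275)² + 125*(-275)))/146 = ((126 + 275)/(167 - 1*75625 - 34375))*(1/146) = (401/(167 - 75625 - 34375))*(1/146) = (401/(-109833))*(1/146) = -1/109833*401*(1/146) = -401/109833*1/146 = -401/16035618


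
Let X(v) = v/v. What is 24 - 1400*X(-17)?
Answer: -1376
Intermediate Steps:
X(v) = 1
24 - 1400*X(-17) = 24 - 1400*1 = 24 - 1400 = -1376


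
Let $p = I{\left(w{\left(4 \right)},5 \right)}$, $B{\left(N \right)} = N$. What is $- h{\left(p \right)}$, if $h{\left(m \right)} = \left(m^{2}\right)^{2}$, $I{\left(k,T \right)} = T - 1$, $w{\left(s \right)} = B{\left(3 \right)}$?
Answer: $-256$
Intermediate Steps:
$w{\left(s \right)} = 3$
$I{\left(k,T \right)} = -1 + T$
$p = 4$ ($p = -1 + 5 = 4$)
$h{\left(m \right)} = m^{4}$
$- h{\left(p \right)} = - 4^{4} = \left(-1\right) 256 = -256$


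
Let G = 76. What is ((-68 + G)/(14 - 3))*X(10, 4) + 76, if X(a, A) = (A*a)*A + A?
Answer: 2148/11 ≈ 195.27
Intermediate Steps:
X(a, A) = A + a*A² (X(a, A) = a*A² + A = A + a*A²)
((-68 + G)/(14 - 3))*X(10, 4) + 76 = ((-68 + 76)/(14 - 3))*(4*(1 + 4*10)) + 76 = (8/11)*(4*(1 + 40)) + 76 = (8*(1/11))*(4*41) + 76 = (8/11)*164 + 76 = 1312/11 + 76 = 2148/11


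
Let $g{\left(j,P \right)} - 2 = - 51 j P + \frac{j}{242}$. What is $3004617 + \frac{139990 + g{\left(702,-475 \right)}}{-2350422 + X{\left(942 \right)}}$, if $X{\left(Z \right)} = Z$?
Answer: $\frac{284723906263009}{94762360} \approx 3.0046 \cdot 10^{6}$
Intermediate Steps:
$g{\left(j,P \right)} = 2 + \frac{j}{242} - 51 P j$ ($g{\left(j,P \right)} = 2 + \left(- 51 j P + \frac{j}{242}\right) = 2 - \left(\left(-1\right) j \frac{1}{242} + 51 P j\right) = 2 - \left(- \frac{j}{242} + 51 P j\right) = 2 + \frac{j}{242} - 51 P j$)
$3004617 + \frac{139990 + g{\left(702,-475 \right)}}{-2350422 + X{\left(942 \right)}} = 3004617 + \frac{139990 + \left(2 + \frac{1}{242} \cdot 702 - \left(-24225\right) 702\right)}{-2350422 + 942} = 3004617 + \frac{139990 + \left(2 + \frac{351}{121} + 17005950\right)}{-2349480} = 3004617 + \left(139990 + \frac{2057720543}{121}\right) \left(- \frac{1}{2349480}\right) = 3004617 + \frac{2074659333}{121} \left(- \frac{1}{2349480}\right) = 3004617 - \frac{691553111}{94762360} = \frac{284723906263009}{94762360}$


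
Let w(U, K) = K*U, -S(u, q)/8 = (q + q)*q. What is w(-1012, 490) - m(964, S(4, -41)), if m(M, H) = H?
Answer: -468984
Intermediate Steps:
S(u, q) = -16*q**2 (S(u, q) = -8*(q + q)*q = -8*2*q*q = -16*q**2)
w(-1012, 490) - m(964, S(4, -41)) = 490*(-1012) - (-16)*(-41)**2 = -495880 - (-16)*1681 = -495880 - 1*(-26896) = -495880 + 26896 = -468984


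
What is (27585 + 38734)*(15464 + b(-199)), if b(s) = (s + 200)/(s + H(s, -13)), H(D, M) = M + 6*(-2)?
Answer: 229724705265/224 ≈ 1.0256e+9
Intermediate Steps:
H(D, M) = -12 + M (H(D, M) = M - 12 = -12 + M)
b(s) = (200 + s)/(-25 + s) (b(s) = (s + 200)/(s + (-12 - 13)) = (200 + s)/(s - 25) = (200 + s)/(-25 + s))
(27585 + 38734)*(15464 + b(-199)) = (27585 + 38734)*(15464 + (200 - 199)/(-25 - 199)) = 66319*(15464 + 1/(-224)) = 66319*(15464 - 1/224*1) = 66319*(15464 - 1/224) = 66319*(3463935/224) = 229724705265/224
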